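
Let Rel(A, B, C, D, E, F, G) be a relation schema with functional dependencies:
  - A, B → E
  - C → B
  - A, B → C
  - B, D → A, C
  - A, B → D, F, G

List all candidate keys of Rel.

{A, B}, {A, C}, {B, D}, {C, D}

{A, B}⁺ = {A, B, C, D, E, F, G}, which is every attribute, so {A, B} is a candidate key.
{A, C}⁺ = {A, B, C, D, E, F, G}, which is every attribute, so {A, C} is a candidate key.
{B, D}⁺ = {A, B, C, D, E, F, G}, which is every attribute, so {B, D} is a candidate key.
{C, D}⁺ = {A, B, C, D, E, F, G}, which is every attribute, so {C, D} is a candidate key.
No proper subset of any of these is a key, and no other minimal superkey exists.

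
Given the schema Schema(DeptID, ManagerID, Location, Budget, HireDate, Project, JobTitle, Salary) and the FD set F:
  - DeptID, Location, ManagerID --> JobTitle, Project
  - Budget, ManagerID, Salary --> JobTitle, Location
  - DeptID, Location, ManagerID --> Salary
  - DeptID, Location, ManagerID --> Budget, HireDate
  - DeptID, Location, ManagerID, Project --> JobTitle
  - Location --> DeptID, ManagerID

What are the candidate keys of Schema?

{Location}⁺ = {Budget, DeptID, HireDate, JobTitle, Location, ManagerID, Project, Salary}, which is every attribute, so {Location} is a candidate key.
{Budget, ManagerID, Salary}⁺ = {Budget, DeptID, HireDate, JobTitle, Location, ManagerID, Project, Salary}, which is every attribute, so {Budget, ManagerID, Salary} is a candidate key.
No proper subset of any of these is a key, and no other minimal superkey exists.

{Budget, ManagerID, Salary}, {Location}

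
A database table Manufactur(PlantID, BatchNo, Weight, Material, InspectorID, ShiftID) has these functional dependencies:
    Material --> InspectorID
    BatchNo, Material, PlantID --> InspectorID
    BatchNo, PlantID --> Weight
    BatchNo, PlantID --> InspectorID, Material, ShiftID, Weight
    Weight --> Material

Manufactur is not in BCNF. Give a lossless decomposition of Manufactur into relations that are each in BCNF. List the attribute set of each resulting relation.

{BatchNo, PlantID, ShiftID, Weight}; {InspectorID, Material}; {Material, Weight}

Candidate key of the original relation: {BatchNo, PlantID}.
{BatchNo, InspectorID, Material, PlantID, ShiftID, Weight}: {Material} determines {InspectorID, Material} here but is not a superkey — split on Material --> InspectorID, giving {InspectorID, Material} and {BatchNo, Material, PlantID, ShiftID, Weight}.
{InspectorID, Material}: every determinant is a superkey — BCNF.
{BatchNo, Material, PlantID, ShiftID, Weight}: {Weight} determines {Material, Weight} here but is not a superkey — split on Weight --> Material, giving {Material, Weight} and {BatchNo, PlantID, ShiftID, Weight}.
{Material, Weight}: every determinant is a superkey — BCNF.
{BatchNo, PlantID, ShiftID, Weight}: every determinant is a superkey — BCNF.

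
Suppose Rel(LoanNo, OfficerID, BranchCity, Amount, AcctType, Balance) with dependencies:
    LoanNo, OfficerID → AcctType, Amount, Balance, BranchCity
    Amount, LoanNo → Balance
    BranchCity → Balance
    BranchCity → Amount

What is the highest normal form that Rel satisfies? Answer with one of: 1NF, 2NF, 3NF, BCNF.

Candidate key: {LoanNo, OfficerID}. Prime attributes: {LoanNo, OfficerID}.
Amount, LoanNo → Balance: {Amount, LoanNo}⁺ = {Amount, Balance, LoanNo}, which is not all of the attributes, so the left side is not a superkey — BCNF is violated.
Amount, LoanNo → Balance determines the non-prime attribute {Balance} from a non-superkey — 3NF is violated.
Checking every proper subset of each key, none determines a non-prime attribute — 2NF is satisfied.

2NF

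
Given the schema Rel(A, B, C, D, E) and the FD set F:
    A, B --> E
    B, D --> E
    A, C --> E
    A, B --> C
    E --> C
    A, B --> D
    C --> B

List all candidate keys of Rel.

{A} never appears on the right of any FD, so every key must include it.
{A, B}⁺ = {A, B, C, D, E} — all of the relation — so {A, B} is a candidate key.
{A, C}⁺ = {A, B, C, D, E} — all of the relation — so {A, C} is a candidate key.
{A, E}⁺ = {A, B, C, D, E} — all of the relation — so {A, E} is a candidate key.
These are minimal and exhaustive — every other superkey contains one of them.

{A, B}, {A, C}, {A, E}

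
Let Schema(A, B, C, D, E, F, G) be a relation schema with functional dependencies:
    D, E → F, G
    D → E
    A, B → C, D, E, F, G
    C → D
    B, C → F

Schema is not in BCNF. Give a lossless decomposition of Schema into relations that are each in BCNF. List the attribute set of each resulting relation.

{A, B, C}; {C, D}; {D, E, F, G}

Candidate key of the original relation: {A, B}.
In {A, B, C, D, E, F, G}, {D, E} is not a superkey ({D, E}⁺ restricted to this set is {D, E, F, G}), so split on D, E → F, G into {D, E, F, G} and {A, B, C, D, E}.
{D, E, F, G} has no BCNF violation.
In {A, B, C, D, E}, {D} is not a superkey ({D}⁺ restricted to this set is {D, E}), so split on D → E into {D, E} and {A, B, C, D}.
{D, E} has no BCNF violation.
In {A, B, C, D}, {C} is not a superkey ({C}⁺ restricted to this set is {C, D}), so split on C → D into {C, D} and {A, B, C}.
{C, D} has no BCNF violation.
{A, B, C} has no BCNF violation.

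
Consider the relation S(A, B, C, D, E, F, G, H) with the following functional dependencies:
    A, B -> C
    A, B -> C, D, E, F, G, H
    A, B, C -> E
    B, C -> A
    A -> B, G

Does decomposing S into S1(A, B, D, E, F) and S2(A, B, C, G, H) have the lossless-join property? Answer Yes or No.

Yes

S1 ∩ S2 = {A, B}; its closure under F is {A, B, C, D, E, F, G, H}.
This includes all of S1, so the common attributes are a superkey of S1 — the join is lossless.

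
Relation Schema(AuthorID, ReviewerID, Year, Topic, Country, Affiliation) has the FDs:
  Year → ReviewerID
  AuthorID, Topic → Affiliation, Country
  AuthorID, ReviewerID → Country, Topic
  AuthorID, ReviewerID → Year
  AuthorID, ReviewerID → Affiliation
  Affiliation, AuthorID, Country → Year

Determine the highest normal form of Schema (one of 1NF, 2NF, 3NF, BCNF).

Candidate keys: {Affiliation, AuthorID, Country}, {AuthorID, ReviewerID}, {AuthorID, Topic}, {AuthorID, Year}. Prime attributes: {Affiliation, AuthorID, Country, ReviewerID, Topic, Year}.
Year → ReviewerID breaks BCNF: {Year}⁺ = {ReviewerID, Year}, so {Year} is not a superkey.
Since {ReviewerID} ⊆ prime attributes and every other non-superkey FD also has a prime right side, the schema is in 3NF.

3NF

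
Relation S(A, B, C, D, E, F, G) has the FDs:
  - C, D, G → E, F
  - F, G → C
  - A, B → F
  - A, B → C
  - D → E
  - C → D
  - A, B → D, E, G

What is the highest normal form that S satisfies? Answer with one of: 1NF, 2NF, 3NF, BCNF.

2NF

Candidate key: {A, B}. Prime attributes: {A, B}.
For C, D, G → E, F we have {C, D, G}⁺ = {C, D, E, F, G}; {C, D, G} is not a superkey, so BCNF fails.
C, D, G → E, F has non-prime {E, F} on the right and a non-superkey on the left, so 3NF fails.
No non-prime attribute depends on a proper subset of any candidate key, so 2NF holds.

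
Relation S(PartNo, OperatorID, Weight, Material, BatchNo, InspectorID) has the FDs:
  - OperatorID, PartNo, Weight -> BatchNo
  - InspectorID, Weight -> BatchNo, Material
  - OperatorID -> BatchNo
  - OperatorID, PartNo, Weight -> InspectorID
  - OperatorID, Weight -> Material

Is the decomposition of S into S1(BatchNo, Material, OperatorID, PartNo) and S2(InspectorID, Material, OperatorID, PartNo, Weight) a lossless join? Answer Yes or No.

The shared attributes are {Material, OperatorID, PartNo} and {Material, OperatorID, PartNo}⁺ = {BatchNo, Material, OperatorID, PartNo}.
Since S1 ⊆ {BatchNo, Material, OperatorID, PartNo}, the intersection is a superkey of S1; the decomposition is lossless.

Yes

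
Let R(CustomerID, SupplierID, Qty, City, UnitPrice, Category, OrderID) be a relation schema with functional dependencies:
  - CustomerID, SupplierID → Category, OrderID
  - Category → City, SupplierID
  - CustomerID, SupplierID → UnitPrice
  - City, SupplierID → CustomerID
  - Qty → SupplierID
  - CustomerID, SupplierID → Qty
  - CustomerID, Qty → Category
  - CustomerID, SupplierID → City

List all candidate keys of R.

{Category}, {City, Qty}, {City, SupplierID}, {CustomerID, Qty}, {CustomerID, SupplierID}

Closure of {Category} is {Category, City, CustomerID, OrderID, Qty, SupplierID, UnitPrice}, the whole schema; {Category} is a candidate key.
Closure of {City, Qty} is {Category, City, CustomerID, OrderID, Qty, SupplierID, UnitPrice}, the whole schema; {City, Qty} is a candidate key.
Closure of {City, SupplierID} is {Category, City, CustomerID, OrderID, Qty, SupplierID, UnitPrice}, the whole schema; {City, SupplierID} is a candidate key.
Closure of {CustomerID, Qty} is {Category, City, CustomerID, OrderID, Qty, SupplierID, UnitPrice}, the whole schema; {CustomerID, Qty} is a candidate key.
Closure of {CustomerID, SupplierID} is {Category, City, CustomerID, OrderID, Qty, SupplierID, UnitPrice}, the whole schema; {CustomerID, SupplierID} is a candidate key.
These are minimal and exhaustive — every other superkey contains one of them.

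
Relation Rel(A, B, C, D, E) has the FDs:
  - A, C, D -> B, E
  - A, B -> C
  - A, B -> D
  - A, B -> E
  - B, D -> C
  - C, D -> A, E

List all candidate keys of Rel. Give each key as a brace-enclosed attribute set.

{A, B}, {B, D}, {C, D}

Closure of {A, B} is {A, B, C, D, E}, the whole schema; {A, B} is a candidate key.
Closure of {B, D} is {A, B, C, D, E}, the whole schema; {B, D} is a candidate key.
Closure of {C, D} is {A, B, C, D, E}, the whole schema; {C, D} is a candidate key.
No proper subset of any of these is a key, and no other minimal superkey exists.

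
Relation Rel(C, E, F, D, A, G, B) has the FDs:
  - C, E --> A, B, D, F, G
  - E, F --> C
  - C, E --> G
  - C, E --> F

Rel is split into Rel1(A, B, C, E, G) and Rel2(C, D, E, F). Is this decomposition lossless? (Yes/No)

Yes

Rel1 ∩ Rel2 = {C, E}; its closure under F is {A, B, C, D, E, F, G}.
Since Rel1 ⊆ {A, B, C, D, E, F, G}, the intersection is a superkey of Rel1; the decomposition is lossless.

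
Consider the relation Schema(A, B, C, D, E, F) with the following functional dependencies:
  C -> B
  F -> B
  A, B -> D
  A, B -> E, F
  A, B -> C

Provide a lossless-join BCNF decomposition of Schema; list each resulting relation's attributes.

Candidate keys of the original relation: {A, B}, {A, C}, {A, F}.
{A, B, C, D, E, F}: {C} determines {B, C} here but is not a superkey — split on C -> B, giving {B, C} and {A, C, D, E, F}.
{B, C} is in BCNF.
{A, C, D, E, F} is in BCNF.

{A, C, D, E, F}; {B, C}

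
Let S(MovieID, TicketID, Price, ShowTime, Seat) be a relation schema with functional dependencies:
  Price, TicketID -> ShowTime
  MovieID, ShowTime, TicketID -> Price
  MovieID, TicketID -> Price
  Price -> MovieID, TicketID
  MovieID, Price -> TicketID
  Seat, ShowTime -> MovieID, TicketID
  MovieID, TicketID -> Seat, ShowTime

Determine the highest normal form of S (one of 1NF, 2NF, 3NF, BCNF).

Candidate keys: {MovieID, TicketID}, {Price}, {Seat, ShowTime}. Prime attributes: {MovieID, Price, Seat, ShowTime, TicketID}.
Each dependency's left side is a superkey — BCNF holds.

BCNF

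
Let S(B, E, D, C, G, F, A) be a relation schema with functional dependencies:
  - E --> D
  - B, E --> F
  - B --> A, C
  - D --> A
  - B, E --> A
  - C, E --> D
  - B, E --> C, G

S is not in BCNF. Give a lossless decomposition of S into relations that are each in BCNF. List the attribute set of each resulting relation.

Candidate key of the original relation: {B, E}.
Within {A, B, C, D, E, F, G}: {E}⁺ ∩ {A, B, C, D, E, F, G} = {A, D, E}, not the whole set, so E --> A, D violates BCNF; decompose into {A, D, E} and {B, C, E, F, G}.
Within {A, D, E}: {D}⁺ ∩ {A, D, E} = {A, D}, not the whole set, so D --> A violates BCNF; decompose into {A, D} and {D, E}.
{A, D} has no BCNF violation.
{D, E} has no BCNF violation.
Within {B, C, E, F, G}: {B}⁺ ∩ {B, C, E, F, G} = {B, C}, not the whole set, so B --> C violates BCNF; decompose into {B, C} and {B, E, F, G}.
{B, C} has no BCNF violation.
{B, E, F, G} has no BCNF violation.

{A, D}; {B, C}; {B, E, F, G}; {D, E}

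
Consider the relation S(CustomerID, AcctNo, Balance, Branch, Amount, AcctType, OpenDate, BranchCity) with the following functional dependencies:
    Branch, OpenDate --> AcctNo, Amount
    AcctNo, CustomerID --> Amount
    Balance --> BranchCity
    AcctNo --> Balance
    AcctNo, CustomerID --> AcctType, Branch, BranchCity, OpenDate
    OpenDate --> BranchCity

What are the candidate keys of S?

No FD produces {CustomerID}, so it must be in every candidate key.
{AcctNo, CustomerID} is a candidate key since {AcctNo, CustomerID}⁺ = {AcctNo, AcctType, Amount, Balance, Branch, BranchCity, CustomerID, OpenDate} covers every attribute.
{Branch, CustomerID, OpenDate} is a candidate key since {Branch, CustomerID, OpenDate}⁺ = {AcctNo, AcctType, Amount, Balance, Branch, BranchCity, CustomerID, OpenDate} covers every attribute.
These are minimal and exhaustive — every other superkey contains one of them.

{AcctNo, CustomerID}, {Branch, CustomerID, OpenDate}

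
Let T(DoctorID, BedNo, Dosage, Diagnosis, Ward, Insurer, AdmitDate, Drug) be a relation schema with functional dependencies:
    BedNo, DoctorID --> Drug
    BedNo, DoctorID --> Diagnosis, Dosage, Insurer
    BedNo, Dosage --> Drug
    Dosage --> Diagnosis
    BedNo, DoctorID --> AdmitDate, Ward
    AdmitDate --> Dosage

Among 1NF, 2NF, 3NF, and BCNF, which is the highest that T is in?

Candidate key: {BedNo, DoctorID}. Prime attributes: {BedNo, DoctorID}.
For BedNo, Dosage --> Drug we have {BedNo, Dosage}⁺ = {BedNo, Diagnosis, Dosage, Drug}; {BedNo, Dosage} is not a superkey, so BCNF fails.
BedNo, Dosage --> Drug has non-prime {Drug} on the right and a non-superkey on the left, so 3NF fails.
No non-prime attribute depends on a proper subset of any candidate key, so 2NF holds.

2NF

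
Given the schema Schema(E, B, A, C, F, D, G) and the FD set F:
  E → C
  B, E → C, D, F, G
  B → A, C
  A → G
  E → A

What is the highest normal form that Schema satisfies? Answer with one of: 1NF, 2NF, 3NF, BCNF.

Candidate key: {B, E}. Prime attributes: {B, E}.
E → C: {E}⁺ = {A, C, E, G}, which is not all of the attributes, so the left side is not a superkey — BCNF is violated.
Because {C} is non-prime and the left side of E → C is not a superkey, the relation is not in 3NF.
{B} is a proper subset of the key {B, E}, and {B}⁺ contains the non-prime attributes {A, C, G} — a partial dependency, so 2NF is violated.

1NF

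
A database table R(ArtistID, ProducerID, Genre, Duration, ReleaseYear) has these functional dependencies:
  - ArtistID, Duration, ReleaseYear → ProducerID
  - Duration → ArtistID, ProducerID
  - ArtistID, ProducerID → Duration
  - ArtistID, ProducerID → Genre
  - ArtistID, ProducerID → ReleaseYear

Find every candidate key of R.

{Duration}⁺ = {ArtistID, Duration, Genre, ProducerID, ReleaseYear}, which is every attribute, so {Duration} is a candidate key.
{ArtistID, ProducerID}⁺ = {ArtistID, Duration, Genre, ProducerID, ReleaseYear}, which is every attribute, so {ArtistID, ProducerID} is a candidate key.
No proper subset of any of these is a key, and no other minimal superkey exists.

{ArtistID, ProducerID}, {Duration}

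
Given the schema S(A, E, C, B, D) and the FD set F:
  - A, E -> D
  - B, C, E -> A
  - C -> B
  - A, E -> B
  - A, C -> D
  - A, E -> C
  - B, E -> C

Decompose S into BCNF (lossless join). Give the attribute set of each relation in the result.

Candidate keys of the original relation: {A, E}, {B, E}, {C, E}.
In {A, B, C, D, E}, {C} is not a superkey ({C}⁺ restricted to this set is {B, C}), so split on C -> B into {B, C} and {A, C, D, E}.
{B, C} is in BCNF.
In {A, C, D, E}, {A, C} is not a superkey ({A, C}⁺ restricted to this set is {A, C, D}), so split on A, C -> D into {A, C, D} and {A, C, E}.
{A, C, D} is in BCNF.
{A, C, E} is in BCNF.

{A, C, D}; {A, C, E}; {B, C}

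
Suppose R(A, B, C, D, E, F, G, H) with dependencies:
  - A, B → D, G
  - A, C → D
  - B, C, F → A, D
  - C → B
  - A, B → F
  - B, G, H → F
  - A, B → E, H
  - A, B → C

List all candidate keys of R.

{A, B}, {A, C}, {C, F}, {C, G, H}

{A, B} is a candidate key since {A, B}⁺ = {A, B, C, D, E, F, G, H} covers every attribute.
{A, C} is a candidate key since {A, C}⁺ = {A, B, C, D, E, F, G, H} covers every attribute.
{C, F} is a candidate key since {C, F}⁺ = {A, B, C, D, E, F, G, H} covers every attribute.
{C, G, H} is a candidate key since {C, G, H}⁺ = {A, B, C, D, E, F, G, H} covers every attribute.
No proper subset of any of these is a key, and no other minimal superkey exists.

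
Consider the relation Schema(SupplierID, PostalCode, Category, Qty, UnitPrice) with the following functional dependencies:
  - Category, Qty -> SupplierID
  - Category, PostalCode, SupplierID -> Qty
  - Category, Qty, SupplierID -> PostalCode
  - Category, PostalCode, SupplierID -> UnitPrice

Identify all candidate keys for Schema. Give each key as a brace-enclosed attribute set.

{Category} never appears on the right of any FD, so every key must include it.
{Category, Qty}⁺ = {Category, PostalCode, Qty, SupplierID, UnitPrice}, which is every attribute, so {Category, Qty} is a candidate key.
{Category, PostalCode, SupplierID}⁺ = {Category, PostalCode, Qty, SupplierID, UnitPrice}, which is every attribute, so {Category, PostalCode, SupplierID} is a candidate key.
Any other superkey properly contains one of these, so there are no further candidate keys.

{Category, PostalCode, SupplierID}, {Category, Qty}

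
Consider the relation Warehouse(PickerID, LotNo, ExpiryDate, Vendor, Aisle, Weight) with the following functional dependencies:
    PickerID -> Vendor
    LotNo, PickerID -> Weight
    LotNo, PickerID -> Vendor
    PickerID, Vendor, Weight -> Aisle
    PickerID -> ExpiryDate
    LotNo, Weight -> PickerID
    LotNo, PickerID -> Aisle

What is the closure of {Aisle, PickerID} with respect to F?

Start with {Aisle, PickerID}.
PickerID -> Vendor applies; add {Vendor} → now {Aisle, PickerID, Vendor}.
PickerID -> ExpiryDate applies; add {ExpiryDate} → now {Aisle, ExpiryDate, PickerID, Vendor}.
No further FD applies.

{Aisle, ExpiryDate, PickerID, Vendor}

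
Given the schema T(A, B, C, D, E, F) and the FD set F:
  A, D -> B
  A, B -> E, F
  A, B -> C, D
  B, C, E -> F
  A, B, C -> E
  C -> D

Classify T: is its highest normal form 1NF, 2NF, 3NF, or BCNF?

Candidate keys: {A, B}, {A, C}, {A, D}. Prime attributes: {A, B, C, D}.
B, C, E -> F breaks BCNF: {B, C, E}⁺ = {B, C, D, E, F}, so {B, C, E} is not a superkey.
Because {F} is non-prime and the left side of B, C, E -> F is not a superkey, the relation is not in 3NF.
No proper subset of a key has a non-prime attribute in its closure, so there is no partial dependency; 2NF holds.

2NF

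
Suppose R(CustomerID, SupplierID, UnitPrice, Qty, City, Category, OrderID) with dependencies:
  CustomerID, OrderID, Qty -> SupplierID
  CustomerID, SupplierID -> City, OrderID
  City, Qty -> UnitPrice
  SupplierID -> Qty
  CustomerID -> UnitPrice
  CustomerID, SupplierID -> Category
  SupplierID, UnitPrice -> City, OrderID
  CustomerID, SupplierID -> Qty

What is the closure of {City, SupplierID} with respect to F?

Start with {City, SupplierID}.
SupplierID -> Qty applies; add {Qty} → now {City, Qty, SupplierID}.
City, Qty -> UnitPrice applies; add {UnitPrice} → now {City, Qty, SupplierID, UnitPrice}.
SupplierID, UnitPrice -> City, OrderID applies; add {OrderID} → now {City, OrderID, Qty, SupplierID, UnitPrice}.
No further FD applies.

{City, OrderID, Qty, SupplierID, UnitPrice}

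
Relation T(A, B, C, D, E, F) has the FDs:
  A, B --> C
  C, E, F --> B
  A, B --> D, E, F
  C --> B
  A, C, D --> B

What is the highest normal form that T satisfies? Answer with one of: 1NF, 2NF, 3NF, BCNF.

Candidate keys: {A, B}, {A, C}. Prime attributes: {A, B, C}.
C, E, F --> B breaks BCNF: {C, E, F}⁺ = {B, C, E, F}, so {C, E, F} is not a superkey.
Since {B} ⊆ prime attributes and every other non-superkey FD also has a prime right side, the schema is in 3NF.

3NF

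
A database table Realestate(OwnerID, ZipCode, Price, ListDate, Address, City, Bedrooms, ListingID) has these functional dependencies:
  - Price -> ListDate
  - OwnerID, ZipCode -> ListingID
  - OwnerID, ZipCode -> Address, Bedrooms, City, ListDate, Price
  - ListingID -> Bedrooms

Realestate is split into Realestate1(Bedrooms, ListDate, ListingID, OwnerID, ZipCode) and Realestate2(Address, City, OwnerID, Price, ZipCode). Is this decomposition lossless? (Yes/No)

Realestate1 ∩ Realestate2 = {OwnerID, ZipCode}; its closure under F is {Address, Bedrooms, City, ListDate, ListingID, OwnerID, Price, ZipCode}.
This includes all of Realestate1, so the common attributes are a superkey of Realestate1 — the join is lossless.

Yes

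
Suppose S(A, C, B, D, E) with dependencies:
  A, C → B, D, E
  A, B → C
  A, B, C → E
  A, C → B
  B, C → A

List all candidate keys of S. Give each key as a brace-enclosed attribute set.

{A, B} is a candidate key since {A, B}⁺ = {A, B, C, D, E} covers every attribute.
{A, C} is a candidate key since {A, C}⁺ = {A, B, C, D, E} covers every attribute.
{B, C} is a candidate key since {B, C}⁺ = {A, B, C, D, E} covers every attribute.
Any other superkey properly contains one of these, so there are no further candidate keys.

{A, B}, {A, C}, {B, C}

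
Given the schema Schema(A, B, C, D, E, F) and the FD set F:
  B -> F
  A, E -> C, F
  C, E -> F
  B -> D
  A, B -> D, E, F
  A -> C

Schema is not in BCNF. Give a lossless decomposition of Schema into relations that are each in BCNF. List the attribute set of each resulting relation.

Candidate key of the original relation: {A, B}.
{A, B, C, D, E, F}: {B} determines {B, D, F} here but is not a superkey — split on B -> D, F, giving {B, D, F} and {A, B, C, E}.
{B, D, F} is in BCNF.
{A, B, C, E}: {A, E} determines {A, C, E} here but is not a superkey — split on A, E -> C, giving {A, C, E} and {A, B, E}.
{A, C, E}: {A} determines {A, C} here but is not a superkey — split on A -> C, giving {A, C} and {A, E}.
{A, C} is in BCNF.
{A, E} is in BCNF.
{A, B, E} is in BCNF.

{A, B, E}; {A, C}; {B, D, F}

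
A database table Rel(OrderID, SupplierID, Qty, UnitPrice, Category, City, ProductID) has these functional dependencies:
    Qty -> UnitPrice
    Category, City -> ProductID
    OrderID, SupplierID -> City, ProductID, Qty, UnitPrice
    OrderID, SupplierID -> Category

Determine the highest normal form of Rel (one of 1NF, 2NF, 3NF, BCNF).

Candidate key: {OrderID, SupplierID}. Prime attributes: {OrderID, SupplierID}.
Qty -> UnitPrice breaks BCNF: {Qty}⁺ = {Qty, UnitPrice}, so {Qty} is not a superkey.
Qty -> UnitPrice has non-prime {UnitPrice} on the right and a non-superkey on the left, so 3NF fails.
No non-prime attribute depends on a proper subset of any candidate key, so 2NF holds.

2NF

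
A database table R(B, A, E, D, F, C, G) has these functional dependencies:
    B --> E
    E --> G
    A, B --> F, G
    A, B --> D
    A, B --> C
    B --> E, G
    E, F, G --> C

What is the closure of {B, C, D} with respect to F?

Start with {B, C, D}.
B --> E applies; add {E} → now {B, C, D, E}.
E --> G applies; add {G} → now {B, C, D, E, G}.
No further FD applies.

{B, C, D, E, G}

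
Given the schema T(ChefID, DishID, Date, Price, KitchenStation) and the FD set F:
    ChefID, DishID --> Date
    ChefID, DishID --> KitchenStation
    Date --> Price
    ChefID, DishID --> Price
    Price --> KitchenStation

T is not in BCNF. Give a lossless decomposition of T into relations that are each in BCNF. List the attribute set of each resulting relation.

{ChefID, Date, DishID}; {Date, Price}; {KitchenStation, Price}

Candidate key of the original relation: {ChefID, DishID}.
{ChefID, Date, DishID, KitchenStation, Price}: {Date} determines {Date, KitchenStation, Price} here but is not a superkey — split on Date --> KitchenStation, Price, giving {Date, KitchenStation, Price} and {ChefID, Date, DishID}.
{Date, KitchenStation, Price}: {Price} determines {KitchenStation, Price} here but is not a superkey — split on Price --> KitchenStation, giving {KitchenStation, Price} and {Date, Price}.
{KitchenStation, Price} is in BCNF.
{Date, Price} is in BCNF.
{ChefID, Date, DishID} is in BCNF.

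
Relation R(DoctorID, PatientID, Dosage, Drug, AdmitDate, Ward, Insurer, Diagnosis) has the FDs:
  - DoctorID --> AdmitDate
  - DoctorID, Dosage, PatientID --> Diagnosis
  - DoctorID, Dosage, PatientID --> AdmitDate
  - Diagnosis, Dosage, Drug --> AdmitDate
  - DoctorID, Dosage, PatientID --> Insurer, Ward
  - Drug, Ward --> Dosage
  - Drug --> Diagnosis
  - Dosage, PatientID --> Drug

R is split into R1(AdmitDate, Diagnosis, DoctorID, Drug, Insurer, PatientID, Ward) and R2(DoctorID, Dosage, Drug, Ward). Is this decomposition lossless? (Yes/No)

Yes

Common attributes: {DoctorID, Drug, Ward}; their closure is {AdmitDate, Diagnosis, DoctorID, Dosage, Drug, Ward}.
Since R2 ⊆ {AdmitDate, Diagnosis, DoctorID, Dosage, Drug, Ward}, the intersection is a superkey of R2; the decomposition is lossless.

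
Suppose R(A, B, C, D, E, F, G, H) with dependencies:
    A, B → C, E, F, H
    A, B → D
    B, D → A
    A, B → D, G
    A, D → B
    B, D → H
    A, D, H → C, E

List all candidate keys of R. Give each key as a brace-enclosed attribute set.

{A, B}, {A, D}, {B, D}

{A, B}⁺ = {A, B, C, D, E, F, G, H}, which is every attribute, so {A, B} is a candidate key.
{A, D}⁺ = {A, B, C, D, E, F, G, H}, which is every attribute, so {A, D} is a candidate key.
{B, D}⁺ = {A, B, C, D, E, F, G, H}, which is every attribute, so {B, D} is a candidate key.
These are minimal and exhaustive — every other superkey contains one of them.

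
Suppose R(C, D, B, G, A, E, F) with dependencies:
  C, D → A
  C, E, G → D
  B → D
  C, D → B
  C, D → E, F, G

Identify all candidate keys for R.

{B, C}, {C, D}, {C, E, G}

{C} never appears on the right of any FD, so every key must include it.
Closure of {B, C} is {A, B, C, D, E, F, G}, the whole schema; {B, C} is a candidate key.
Closure of {C, D} is {A, B, C, D, E, F, G}, the whole schema; {C, D} is a candidate key.
Closure of {C, E, G} is {A, B, C, D, E, F, G}, the whole schema; {C, E, G} is a candidate key.
Any other superkey properly contains one of these, so there are no further candidate keys.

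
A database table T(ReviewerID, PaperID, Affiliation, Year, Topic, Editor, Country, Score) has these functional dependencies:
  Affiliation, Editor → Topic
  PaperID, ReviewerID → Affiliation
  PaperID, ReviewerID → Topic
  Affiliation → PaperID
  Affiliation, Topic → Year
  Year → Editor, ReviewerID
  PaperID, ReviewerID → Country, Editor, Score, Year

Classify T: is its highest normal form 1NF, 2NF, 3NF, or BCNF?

Candidate keys: {Affiliation, Editor}, {Affiliation, ReviewerID}, {Affiliation, Topic}, {Affiliation, Year}, {PaperID, ReviewerID}, {PaperID, Year}. Prime attributes: {Affiliation, Editor, PaperID, ReviewerID, Topic, Year}.
For Affiliation → PaperID we have {Affiliation}⁺ = {Affiliation, PaperID}; {Affiliation} is not a superkey, so BCNF fails.
But every attribute on its right side ({PaperID}) is prime, and the same holds for every other non-superkey FD, so 3NF still holds.

3NF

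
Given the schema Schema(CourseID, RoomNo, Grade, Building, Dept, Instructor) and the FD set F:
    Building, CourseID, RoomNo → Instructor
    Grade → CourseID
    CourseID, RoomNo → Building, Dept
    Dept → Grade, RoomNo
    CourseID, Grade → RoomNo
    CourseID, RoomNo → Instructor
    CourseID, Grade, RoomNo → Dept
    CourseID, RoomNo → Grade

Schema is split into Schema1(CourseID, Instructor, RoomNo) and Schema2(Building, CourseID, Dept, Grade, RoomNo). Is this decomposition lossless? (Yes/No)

The shared attributes are {CourseID, RoomNo} and {CourseID, RoomNo}⁺ = {Building, CourseID, Dept, Grade, Instructor, RoomNo}.
Schema1 is contained in that closure, so Schema1 ∩ Schema2 → Schema1 holds and the join is lossless.

Yes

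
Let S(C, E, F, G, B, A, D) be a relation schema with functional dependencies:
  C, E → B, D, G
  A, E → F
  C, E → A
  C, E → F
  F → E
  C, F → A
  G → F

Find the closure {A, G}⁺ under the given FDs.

{A, E, F, G}

Start with {A, G}.
G → F applies; add {F} → now {A, F, G}.
F → E applies; add {E} → now {A, E, F, G}.
No further FD applies.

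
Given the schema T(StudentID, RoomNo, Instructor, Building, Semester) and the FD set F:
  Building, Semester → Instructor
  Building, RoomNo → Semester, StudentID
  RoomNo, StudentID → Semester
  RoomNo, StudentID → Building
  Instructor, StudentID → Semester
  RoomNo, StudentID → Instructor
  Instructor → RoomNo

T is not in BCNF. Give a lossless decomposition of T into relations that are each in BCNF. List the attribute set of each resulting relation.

{Building, Instructor, Semester, StudentID}; {Instructor, RoomNo}

Candidate keys of the original relation: {Building, Instructor}, {Building, RoomNo}, {Building, Semester}, {Instructor, StudentID}, {RoomNo, StudentID}.
Within {Building, Instructor, RoomNo, Semester, StudentID}: {Instructor}⁺ ∩ {Building, Instructor, RoomNo, Semester, StudentID} = {Instructor, RoomNo}, not the whole set, so Instructor → RoomNo violates BCNF; decompose into {Instructor, RoomNo} and {Building, Instructor, Semester, StudentID}.
{Instructor, RoomNo}: every determinant is a superkey — BCNF.
{Building, Instructor, Semester, StudentID}: every determinant is a superkey — BCNF.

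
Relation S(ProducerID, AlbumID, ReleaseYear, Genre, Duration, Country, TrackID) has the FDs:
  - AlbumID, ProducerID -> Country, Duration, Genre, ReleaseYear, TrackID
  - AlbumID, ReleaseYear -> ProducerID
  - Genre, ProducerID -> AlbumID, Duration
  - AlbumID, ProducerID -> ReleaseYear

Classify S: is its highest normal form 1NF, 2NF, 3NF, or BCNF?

Candidate keys: {AlbumID, ProducerID}, {AlbumID, ReleaseYear}, {Genre, ProducerID}. Prime attributes: {AlbumID, Genre, ProducerID, ReleaseYear}.
The left-hand side of every FD is a superkey, so BCNF is satisfied.

BCNF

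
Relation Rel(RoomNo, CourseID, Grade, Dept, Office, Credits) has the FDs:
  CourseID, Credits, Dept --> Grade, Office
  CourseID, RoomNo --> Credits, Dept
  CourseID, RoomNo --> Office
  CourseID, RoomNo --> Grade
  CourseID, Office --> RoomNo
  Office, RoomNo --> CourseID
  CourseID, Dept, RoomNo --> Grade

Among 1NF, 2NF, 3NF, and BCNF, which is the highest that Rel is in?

BCNF

Candidate keys: {CourseID, Credits, Dept}, {CourseID, Office}, {CourseID, RoomNo}, {Office, RoomNo}. Prime attributes: {CourseID, Credits, Dept, Office, RoomNo}.
Every FD has a superkey on the left, so the relation is in BCNF.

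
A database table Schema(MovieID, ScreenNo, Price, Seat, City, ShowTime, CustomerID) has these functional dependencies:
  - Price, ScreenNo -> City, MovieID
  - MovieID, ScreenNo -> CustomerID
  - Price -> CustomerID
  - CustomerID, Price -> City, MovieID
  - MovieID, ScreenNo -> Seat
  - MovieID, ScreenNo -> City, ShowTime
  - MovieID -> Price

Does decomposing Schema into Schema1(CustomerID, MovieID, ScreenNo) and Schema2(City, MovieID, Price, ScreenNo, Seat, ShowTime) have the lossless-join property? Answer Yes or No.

Common attributes: {MovieID, ScreenNo}; their closure is {City, CustomerID, MovieID, Price, ScreenNo, Seat, ShowTime}.
Since Schema1 ⊆ {City, CustomerID, MovieID, Price, ScreenNo, Seat, ShowTime}, the intersection is a superkey of Schema1; the decomposition is lossless.

Yes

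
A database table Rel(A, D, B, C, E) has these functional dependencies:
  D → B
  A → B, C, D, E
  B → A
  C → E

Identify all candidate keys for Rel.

{A}⁺ = {A, B, C, D, E} — all of the relation — so {A} is a candidate key.
{B}⁺ = {A, B, C, D, E} — all of the relation — so {B} is a candidate key.
{D}⁺ = {A, B, C, D, E} — all of the relation — so {D} is a candidate key.
These are minimal and exhaustive — every other superkey contains one of them.

{A}, {B}, {D}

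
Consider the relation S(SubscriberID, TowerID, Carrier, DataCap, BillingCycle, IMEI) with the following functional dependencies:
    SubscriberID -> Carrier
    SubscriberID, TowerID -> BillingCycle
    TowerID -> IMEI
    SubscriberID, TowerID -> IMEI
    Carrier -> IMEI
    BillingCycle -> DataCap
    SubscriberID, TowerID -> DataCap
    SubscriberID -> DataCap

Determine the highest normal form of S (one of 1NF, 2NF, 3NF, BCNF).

Candidate key: {SubscriberID, TowerID}. Prime attributes: {SubscriberID, TowerID}.
For SubscriberID -> Carrier we have {SubscriberID}⁺ = {Carrier, DataCap, IMEI, SubscriberID}; {SubscriberID} is not a superkey, so BCNF fails.
Because {Carrier} is non-prime and the left side of SubscriberID -> Carrier is not a superkey, the relation is not in 3NF.
The proper key subset {SubscriberID} of {SubscriberID, TowerID} determines non-prime {Carrier, DataCap, IMEI}, so the relation is not even in 2NF.

1NF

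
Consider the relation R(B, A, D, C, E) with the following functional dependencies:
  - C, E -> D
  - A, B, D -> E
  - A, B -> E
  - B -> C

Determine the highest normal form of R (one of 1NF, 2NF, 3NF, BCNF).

1NF

Candidate key: {A, B}. Prime attributes: {A, B}.
C, E -> D breaks BCNF: {C, E}⁺ = {C, D, E}, so {C, E} is not a superkey.
C, E -> D has non-prime {D} on the right and a non-superkey on the left, so 3NF fails.
{B} is a proper subset of the key {A, B}, and {B}⁺ contains the non-prime attribute {C} — a partial dependency, so 2NF is violated.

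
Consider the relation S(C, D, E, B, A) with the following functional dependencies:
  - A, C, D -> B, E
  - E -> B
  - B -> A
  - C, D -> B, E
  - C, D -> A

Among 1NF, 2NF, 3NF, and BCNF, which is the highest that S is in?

2NF

Candidate key: {C, D}. Prime attributes: {C, D}.
E -> B breaks BCNF: {E}⁺ = {A, B, E}, so {E} is not a superkey.
E -> B has non-prime {B} on the right and a non-superkey on the left, so 3NF fails.
No proper subset of a key has a non-prime attribute in its closure, so there is no partial dependency; 2NF holds.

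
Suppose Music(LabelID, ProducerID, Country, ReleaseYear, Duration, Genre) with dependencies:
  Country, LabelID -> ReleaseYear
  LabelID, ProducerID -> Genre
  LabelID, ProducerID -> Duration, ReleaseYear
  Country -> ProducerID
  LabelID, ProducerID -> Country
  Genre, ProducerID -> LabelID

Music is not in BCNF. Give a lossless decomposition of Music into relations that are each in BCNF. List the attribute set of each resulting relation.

{Country, Duration, Genre, LabelID, ReleaseYear}; {Country, ProducerID}

Candidate keys of the original relation: {Country, Genre}, {Country, LabelID}, {Genre, ProducerID}, {LabelID, ProducerID}.
In {Country, Duration, Genre, LabelID, ProducerID, ReleaseYear}, {Country} is not a superkey ({Country}⁺ restricted to this set is {Country, ProducerID}), so split on Country -> ProducerID into {Country, ProducerID} and {Country, Duration, Genre, LabelID, ReleaseYear}.
{Country, ProducerID} has no BCNF violation.
{Country, Duration, Genre, LabelID, ReleaseYear} has no BCNF violation.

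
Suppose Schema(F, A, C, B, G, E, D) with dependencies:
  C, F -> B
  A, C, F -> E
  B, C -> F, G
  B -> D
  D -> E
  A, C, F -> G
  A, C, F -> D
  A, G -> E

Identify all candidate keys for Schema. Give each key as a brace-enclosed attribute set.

{A, C} never appear on the right of any FD, so every key must include all of them.
{A, B, C} is a candidate key since {A, B, C}⁺ = {A, B, C, D, E, F, G} covers every attribute.
{A, C, F} is a candidate key since {A, C, F}⁺ = {A, B, C, D, E, F, G} covers every attribute.
No proper subset of any of these is a key, and no other minimal superkey exists.

{A, B, C}, {A, C, F}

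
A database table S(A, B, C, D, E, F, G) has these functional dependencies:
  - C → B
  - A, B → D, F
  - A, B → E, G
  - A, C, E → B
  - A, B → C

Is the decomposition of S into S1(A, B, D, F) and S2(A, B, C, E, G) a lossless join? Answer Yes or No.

S1 ∩ S2 = {A, B}; its closure under F is {A, B, C, D, E, F, G}.
Since S1 ⊆ {A, B, C, D, E, F, G}, the intersection is a superkey of S1; the decomposition is lossless.

Yes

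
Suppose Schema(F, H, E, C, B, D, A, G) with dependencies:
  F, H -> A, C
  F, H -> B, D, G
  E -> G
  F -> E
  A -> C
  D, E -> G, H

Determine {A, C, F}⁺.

Start with {A, C, F}.
F -> E applies; add {E} → now {A, C, E, F}.
E -> G applies; add {G} → now {A, C, E, F, G}.
No further FD applies.

{A, C, E, F, G}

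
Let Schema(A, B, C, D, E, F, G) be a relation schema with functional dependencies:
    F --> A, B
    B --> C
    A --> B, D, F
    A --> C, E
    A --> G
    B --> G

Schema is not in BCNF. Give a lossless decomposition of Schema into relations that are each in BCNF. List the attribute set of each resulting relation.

Candidate keys of the original relation: {A}, {F}.
{A, B, C, D, E, F, G}: {B} determines {B, C, G} here but is not a superkey — split on B --> C, G, giving {B, C, G} and {A, B, D, E, F}.
{B, C, G}: every determinant is a superkey — BCNF.
{A, B, D, E, F}: every determinant is a superkey — BCNF.

{A, B, D, E, F}; {B, C, G}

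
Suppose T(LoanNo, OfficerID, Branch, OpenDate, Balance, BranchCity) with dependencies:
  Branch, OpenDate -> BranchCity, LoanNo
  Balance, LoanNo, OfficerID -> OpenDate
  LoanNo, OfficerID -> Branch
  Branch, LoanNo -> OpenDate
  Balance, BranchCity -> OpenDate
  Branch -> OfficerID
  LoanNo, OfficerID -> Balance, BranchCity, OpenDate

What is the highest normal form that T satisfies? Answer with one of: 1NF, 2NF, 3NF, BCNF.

3NF

Candidate keys: {Balance, Branch, BranchCity}, {Branch, LoanNo}, {Branch, OpenDate}, {LoanNo, OfficerID}. Prime attributes: {Balance, Branch, BranchCity, LoanNo, OfficerID, OpenDate}.
Balance, BranchCity -> OpenDate breaks BCNF: {Balance, BranchCity}⁺ = {Balance, BranchCity, OpenDate}, so {Balance, BranchCity} is not a superkey.
Since {OpenDate} ⊆ prime attributes and every other non-superkey FD also has a prime right side, the schema is in 3NF.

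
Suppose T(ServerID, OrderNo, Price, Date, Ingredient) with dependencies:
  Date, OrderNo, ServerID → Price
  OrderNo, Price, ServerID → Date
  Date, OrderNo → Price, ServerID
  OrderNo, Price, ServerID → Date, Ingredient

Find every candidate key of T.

{Date, OrderNo}, {OrderNo, Price, ServerID}

No FD produces {OrderNo}, so it must be in every candidate key.
{Date, OrderNo} is a candidate key since {Date, OrderNo}⁺ = {Date, Ingredient, OrderNo, Price, ServerID} covers every attribute.
{OrderNo, Price, ServerID} is a candidate key since {OrderNo, Price, ServerID}⁺ = {Date, Ingredient, OrderNo, Price, ServerID} covers every attribute.
Any other superkey properly contains one of these, so there are no further candidate keys.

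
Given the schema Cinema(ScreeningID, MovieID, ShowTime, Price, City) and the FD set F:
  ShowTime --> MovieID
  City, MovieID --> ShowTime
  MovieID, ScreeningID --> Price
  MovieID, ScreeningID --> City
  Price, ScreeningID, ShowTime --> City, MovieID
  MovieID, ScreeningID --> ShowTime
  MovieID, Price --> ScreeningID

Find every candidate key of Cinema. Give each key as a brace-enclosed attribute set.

{MovieID, Price}, {MovieID, ScreeningID}, {Price, ShowTime}, {ScreeningID, ShowTime}

{MovieID, Price}⁺ = {City, MovieID, Price, ScreeningID, ShowTime} — all of the relation — so {MovieID, Price} is a candidate key.
{MovieID, ScreeningID}⁺ = {City, MovieID, Price, ScreeningID, ShowTime} — all of the relation — so {MovieID, ScreeningID} is a candidate key.
{Price, ShowTime}⁺ = {City, MovieID, Price, ScreeningID, ShowTime} — all of the relation — so {Price, ShowTime} is a candidate key.
{ScreeningID, ShowTime}⁺ = {City, MovieID, Price, ScreeningID, ShowTime} — all of the relation — so {ScreeningID, ShowTime} is a candidate key.
These are minimal and exhaustive — every other superkey contains one of them.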